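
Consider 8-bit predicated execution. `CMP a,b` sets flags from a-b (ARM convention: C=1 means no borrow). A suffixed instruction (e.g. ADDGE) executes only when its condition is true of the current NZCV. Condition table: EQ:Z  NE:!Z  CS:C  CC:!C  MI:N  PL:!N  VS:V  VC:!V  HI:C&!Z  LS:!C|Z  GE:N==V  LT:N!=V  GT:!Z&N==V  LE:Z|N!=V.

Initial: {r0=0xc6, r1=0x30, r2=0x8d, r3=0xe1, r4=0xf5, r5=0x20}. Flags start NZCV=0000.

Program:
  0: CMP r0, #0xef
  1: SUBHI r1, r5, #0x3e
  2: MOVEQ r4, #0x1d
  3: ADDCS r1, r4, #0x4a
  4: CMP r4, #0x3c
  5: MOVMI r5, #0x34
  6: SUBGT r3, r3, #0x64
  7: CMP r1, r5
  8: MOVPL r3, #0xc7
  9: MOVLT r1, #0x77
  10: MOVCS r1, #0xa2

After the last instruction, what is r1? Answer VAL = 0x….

0: ✓ CMP  NZCV=1000
1: · SUBHI
2: · MOVEQ
3: · ADDCS
4: ✓ CMP  NZCV=1010
5: ✓ MOVMI  r5←0x34
6: · SUBGT
7: ✓ CMP  NZCV=1000
8: · MOVPL
9: ✓ MOVLT  r1←0x77
10: · MOVCS

VAL = 0x77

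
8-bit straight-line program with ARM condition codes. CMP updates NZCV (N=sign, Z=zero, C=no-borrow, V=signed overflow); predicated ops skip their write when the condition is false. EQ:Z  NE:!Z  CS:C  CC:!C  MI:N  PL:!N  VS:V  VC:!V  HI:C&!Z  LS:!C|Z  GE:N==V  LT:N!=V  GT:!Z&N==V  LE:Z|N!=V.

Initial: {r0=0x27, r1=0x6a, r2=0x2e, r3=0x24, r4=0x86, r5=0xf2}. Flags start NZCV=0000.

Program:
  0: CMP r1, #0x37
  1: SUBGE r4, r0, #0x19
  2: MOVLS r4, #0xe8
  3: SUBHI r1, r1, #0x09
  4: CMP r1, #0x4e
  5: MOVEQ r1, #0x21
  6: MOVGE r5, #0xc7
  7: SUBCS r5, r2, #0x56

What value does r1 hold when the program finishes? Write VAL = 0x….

VAL = 0x61

0: ✓ CMP  NZCV=0010
1: ✓ SUBGE  r4←0x0e
2: · MOVLS
3: ✓ SUBHI  r1←0x61
4: ✓ CMP  NZCV=0010
5: · MOVEQ
6: ✓ MOVGE  r5←0xc7
7: ✓ SUBCS  r5←0xd8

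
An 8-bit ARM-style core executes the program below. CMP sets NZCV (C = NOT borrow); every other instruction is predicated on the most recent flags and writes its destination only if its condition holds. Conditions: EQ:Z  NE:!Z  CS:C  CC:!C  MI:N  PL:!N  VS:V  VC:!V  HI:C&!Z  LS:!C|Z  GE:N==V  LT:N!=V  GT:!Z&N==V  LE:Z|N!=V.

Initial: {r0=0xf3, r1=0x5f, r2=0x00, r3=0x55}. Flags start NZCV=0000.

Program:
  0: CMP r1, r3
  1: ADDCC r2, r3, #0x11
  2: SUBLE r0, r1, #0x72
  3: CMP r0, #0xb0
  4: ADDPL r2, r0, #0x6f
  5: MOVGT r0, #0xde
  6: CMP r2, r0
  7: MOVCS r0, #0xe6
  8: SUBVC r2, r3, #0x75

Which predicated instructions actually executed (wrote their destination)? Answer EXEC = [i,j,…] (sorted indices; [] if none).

0: ✓ CMP  NZCV=0010
1: · ADDCC
2: · SUBLE
3: ✓ CMP  NZCV=0010
4: ✓ ADDPL  r2←0x62
5: ✓ MOVGT  r0←0xde
6: ✓ CMP  NZCV=1001
7: · MOVCS
8: · SUBVC

EXEC = [4,5]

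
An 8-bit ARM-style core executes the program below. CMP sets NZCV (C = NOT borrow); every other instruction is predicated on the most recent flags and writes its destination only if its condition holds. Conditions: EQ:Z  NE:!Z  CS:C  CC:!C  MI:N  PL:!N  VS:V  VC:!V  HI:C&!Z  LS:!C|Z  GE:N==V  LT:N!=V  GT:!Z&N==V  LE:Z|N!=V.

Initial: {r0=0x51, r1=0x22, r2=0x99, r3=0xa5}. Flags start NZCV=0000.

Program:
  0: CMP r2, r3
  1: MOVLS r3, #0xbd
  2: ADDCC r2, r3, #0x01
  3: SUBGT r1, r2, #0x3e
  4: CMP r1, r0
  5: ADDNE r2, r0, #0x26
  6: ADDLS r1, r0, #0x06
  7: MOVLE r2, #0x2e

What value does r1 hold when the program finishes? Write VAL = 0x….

[0] flags=1000 → (cmp)
[1] flags=1000 LS?T → r3=0xbd
[2] flags=1000 CC?T → r2=0xbe
[3] flags=1000 GT?F → skip
[4] flags=1000 → (cmp)
[5] flags=1000 NE?T → r2=0x77
[6] flags=1000 LS?T → r1=0x57
[7] flags=1000 LE?T → r2=0x2e

VAL = 0x57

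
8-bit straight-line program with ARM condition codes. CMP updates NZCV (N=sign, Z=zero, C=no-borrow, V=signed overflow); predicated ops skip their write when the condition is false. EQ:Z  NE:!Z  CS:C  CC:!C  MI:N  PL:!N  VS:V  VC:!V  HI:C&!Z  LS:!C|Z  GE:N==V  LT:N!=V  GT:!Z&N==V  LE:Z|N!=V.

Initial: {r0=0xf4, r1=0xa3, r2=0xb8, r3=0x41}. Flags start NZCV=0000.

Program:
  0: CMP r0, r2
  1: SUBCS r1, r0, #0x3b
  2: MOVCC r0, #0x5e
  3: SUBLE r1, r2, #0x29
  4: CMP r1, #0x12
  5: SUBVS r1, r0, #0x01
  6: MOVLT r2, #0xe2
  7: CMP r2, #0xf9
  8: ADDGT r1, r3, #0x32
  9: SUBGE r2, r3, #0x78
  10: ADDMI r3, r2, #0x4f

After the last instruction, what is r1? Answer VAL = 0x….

[0] flags=0010 → (cmp)
[1] flags=0010 CS?T → r1=0xb9
[2] flags=0010 CC?F → skip
[3] flags=0010 LE?F → skip
[4] flags=1010 → (cmp)
[5] flags=1010 VS?F → skip
[6] flags=1010 LT?T → r2=0xe2
[7] flags=1000 → (cmp)
[8] flags=1000 GT?F → skip
[9] flags=1000 GE?F → skip
[10] flags=1000 MI?T → r3=0x31

VAL = 0xb9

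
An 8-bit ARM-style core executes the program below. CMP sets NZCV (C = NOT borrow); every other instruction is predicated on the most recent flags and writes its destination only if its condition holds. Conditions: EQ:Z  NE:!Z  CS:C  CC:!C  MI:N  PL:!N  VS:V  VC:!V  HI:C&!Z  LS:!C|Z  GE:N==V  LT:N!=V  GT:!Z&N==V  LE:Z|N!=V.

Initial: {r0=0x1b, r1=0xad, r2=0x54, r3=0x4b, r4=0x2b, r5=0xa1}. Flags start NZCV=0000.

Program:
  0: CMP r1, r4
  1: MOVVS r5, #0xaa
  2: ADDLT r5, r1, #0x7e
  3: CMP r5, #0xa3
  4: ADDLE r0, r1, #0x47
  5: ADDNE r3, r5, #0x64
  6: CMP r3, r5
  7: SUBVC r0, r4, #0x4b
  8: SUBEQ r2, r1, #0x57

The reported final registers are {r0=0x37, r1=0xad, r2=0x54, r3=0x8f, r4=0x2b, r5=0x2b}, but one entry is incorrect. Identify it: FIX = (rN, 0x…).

FIX = (r0, 0x1b)

0: ✓ CMP  NZCV=1010
1: · MOVVS
2: ✓ ADDLT  r5←0x2b
3: ✓ CMP  NZCV=1001
4: · ADDLE
5: ✓ ADDNE  r3←0x8f
6: ✓ CMP  NZCV=0011
7: · SUBVC
8: · SUBEQ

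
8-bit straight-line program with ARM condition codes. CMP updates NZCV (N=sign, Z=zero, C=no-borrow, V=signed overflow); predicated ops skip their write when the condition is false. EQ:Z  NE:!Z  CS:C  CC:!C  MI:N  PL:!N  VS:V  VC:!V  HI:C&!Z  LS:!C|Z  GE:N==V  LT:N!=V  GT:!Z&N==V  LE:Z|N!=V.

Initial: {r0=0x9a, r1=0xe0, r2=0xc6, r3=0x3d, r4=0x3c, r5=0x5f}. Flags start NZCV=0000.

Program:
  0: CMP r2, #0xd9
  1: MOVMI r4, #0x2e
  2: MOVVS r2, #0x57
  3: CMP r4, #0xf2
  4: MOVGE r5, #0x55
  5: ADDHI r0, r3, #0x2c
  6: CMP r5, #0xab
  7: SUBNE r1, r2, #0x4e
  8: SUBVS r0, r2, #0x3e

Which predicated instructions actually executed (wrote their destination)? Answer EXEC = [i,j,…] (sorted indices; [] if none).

[0] flags=1000 → (cmp)
[1] flags=1000 MI?T → r4=0x2e
[2] flags=1000 VS?F → skip
[3] flags=0000 → (cmp)
[4] flags=0000 GE?T → r5=0x55
[5] flags=0000 HI?F → skip
[6] flags=1001 → (cmp)
[7] flags=1001 NE?T → r1=0x78
[8] flags=1001 VS?T → r0=0x88

EXEC = [1,4,7,8]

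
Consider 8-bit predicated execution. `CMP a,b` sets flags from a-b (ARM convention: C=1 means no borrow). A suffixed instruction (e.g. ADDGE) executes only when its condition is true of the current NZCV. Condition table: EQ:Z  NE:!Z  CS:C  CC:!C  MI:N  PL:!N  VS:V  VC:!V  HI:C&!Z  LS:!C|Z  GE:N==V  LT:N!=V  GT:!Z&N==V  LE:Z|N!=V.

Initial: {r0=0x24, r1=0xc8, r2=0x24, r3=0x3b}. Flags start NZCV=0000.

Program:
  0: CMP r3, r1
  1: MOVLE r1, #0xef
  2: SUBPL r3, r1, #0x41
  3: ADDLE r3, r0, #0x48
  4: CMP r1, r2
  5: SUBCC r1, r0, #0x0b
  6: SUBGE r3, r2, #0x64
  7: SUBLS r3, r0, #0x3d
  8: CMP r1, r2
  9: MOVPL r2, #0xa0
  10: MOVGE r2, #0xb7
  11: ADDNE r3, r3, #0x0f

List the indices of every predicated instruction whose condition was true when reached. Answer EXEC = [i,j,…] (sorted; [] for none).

0: ✓ CMP  NZCV=0000
1: · MOVLE
2: ✓ SUBPL  r3←0x87
3: · ADDLE
4: ✓ CMP  NZCV=1010
5: · SUBCC
6: · SUBGE
7: · SUBLS
8: ✓ CMP  NZCV=1010
9: · MOVPL
10: · MOVGE
11: ✓ ADDNE  r3←0x96

EXEC = [2,11]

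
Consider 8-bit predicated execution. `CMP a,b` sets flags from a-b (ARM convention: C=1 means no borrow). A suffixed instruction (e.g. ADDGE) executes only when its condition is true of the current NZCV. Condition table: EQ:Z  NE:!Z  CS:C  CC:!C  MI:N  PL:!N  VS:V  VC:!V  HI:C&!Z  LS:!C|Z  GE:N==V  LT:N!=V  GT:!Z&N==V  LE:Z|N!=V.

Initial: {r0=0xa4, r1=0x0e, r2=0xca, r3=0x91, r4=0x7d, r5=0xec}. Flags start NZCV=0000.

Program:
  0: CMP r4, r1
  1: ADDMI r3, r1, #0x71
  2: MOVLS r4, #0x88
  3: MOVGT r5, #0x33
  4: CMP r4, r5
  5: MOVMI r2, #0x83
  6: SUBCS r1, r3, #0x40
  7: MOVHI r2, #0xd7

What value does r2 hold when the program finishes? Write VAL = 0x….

[0] flags=0010 → (cmp)
[1] flags=0010 MI?F → skip
[2] flags=0010 LS?F → skip
[3] flags=0010 GT?T → r5=0x33
[4] flags=0010 → (cmp)
[5] flags=0010 MI?F → skip
[6] flags=0010 CS?T → r1=0x51
[7] flags=0010 HI?T → r2=0xd7

VAL = 0xd7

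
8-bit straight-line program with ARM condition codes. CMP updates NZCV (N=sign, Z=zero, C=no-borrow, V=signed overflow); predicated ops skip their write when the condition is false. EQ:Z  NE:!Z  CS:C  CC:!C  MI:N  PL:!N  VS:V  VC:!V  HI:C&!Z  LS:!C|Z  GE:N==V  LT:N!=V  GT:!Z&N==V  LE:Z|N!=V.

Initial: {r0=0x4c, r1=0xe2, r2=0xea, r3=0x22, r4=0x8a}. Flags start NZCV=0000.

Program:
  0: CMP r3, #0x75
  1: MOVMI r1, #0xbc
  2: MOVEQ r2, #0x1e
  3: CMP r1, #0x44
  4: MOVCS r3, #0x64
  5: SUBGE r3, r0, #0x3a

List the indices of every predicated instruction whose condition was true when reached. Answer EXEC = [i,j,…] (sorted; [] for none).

[0] flags=1000 → (cmp)
[1] flags=1000 MI?T → r1=0xbc
[2] flags=1000 EQ?F → skip
[3] flags=0011 → (cmp)
[4] flags=0011 CS?T → r3=0x64
[5] flags=0011 GE?F → skip

EXEC = [1,4]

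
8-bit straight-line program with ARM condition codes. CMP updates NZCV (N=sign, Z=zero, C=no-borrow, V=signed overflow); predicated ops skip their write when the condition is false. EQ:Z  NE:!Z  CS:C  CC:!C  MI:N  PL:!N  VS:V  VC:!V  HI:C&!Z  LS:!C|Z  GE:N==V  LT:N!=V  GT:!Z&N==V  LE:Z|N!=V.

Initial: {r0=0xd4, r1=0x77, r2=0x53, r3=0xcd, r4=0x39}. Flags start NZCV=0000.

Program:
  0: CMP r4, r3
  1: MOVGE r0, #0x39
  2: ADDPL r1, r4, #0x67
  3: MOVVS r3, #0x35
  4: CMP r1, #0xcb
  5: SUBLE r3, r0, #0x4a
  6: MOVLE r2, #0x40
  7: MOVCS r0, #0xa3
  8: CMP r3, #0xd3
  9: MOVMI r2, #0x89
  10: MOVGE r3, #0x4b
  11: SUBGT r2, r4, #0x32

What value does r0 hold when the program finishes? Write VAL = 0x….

VAL = 0x39

0: ✓ CMP  NZCV=0000
1: ✓ MOVGE  r0←0x39
2: ✓ ADDPL  r1←0xa0
3: · MOVVS
4: ✓ CMP  NZCV=1000
5: ✓ SUBLE  r3←0xef
6: ✓ MOVLE  r2←0x40
7: · MOVCS
8: ✓ CMP  NZCV=0010
9: · MOVMI
10: ✓ MOVGE  r3←0x4b
11: ✓ SUBGT  r2←0x07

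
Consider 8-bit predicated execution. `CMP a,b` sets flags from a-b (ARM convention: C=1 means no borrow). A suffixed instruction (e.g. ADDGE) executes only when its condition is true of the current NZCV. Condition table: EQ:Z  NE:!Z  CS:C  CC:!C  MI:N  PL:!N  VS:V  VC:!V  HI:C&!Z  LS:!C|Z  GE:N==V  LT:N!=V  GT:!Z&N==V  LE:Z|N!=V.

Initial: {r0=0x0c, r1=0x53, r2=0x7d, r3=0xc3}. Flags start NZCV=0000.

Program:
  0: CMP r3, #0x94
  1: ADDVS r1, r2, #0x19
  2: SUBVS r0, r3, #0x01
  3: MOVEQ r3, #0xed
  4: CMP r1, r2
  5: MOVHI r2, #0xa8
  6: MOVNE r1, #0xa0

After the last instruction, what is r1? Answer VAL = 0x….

0: ✓ CMP  NZCV=0010
1: · ADDVS
2: · SUBVS
3: · MOVEQ
4: ✓ CMP  NZCV=1000
5: · MOVHI
6: ✓ MOVNE  r1←0xa0

VAL = 0xa0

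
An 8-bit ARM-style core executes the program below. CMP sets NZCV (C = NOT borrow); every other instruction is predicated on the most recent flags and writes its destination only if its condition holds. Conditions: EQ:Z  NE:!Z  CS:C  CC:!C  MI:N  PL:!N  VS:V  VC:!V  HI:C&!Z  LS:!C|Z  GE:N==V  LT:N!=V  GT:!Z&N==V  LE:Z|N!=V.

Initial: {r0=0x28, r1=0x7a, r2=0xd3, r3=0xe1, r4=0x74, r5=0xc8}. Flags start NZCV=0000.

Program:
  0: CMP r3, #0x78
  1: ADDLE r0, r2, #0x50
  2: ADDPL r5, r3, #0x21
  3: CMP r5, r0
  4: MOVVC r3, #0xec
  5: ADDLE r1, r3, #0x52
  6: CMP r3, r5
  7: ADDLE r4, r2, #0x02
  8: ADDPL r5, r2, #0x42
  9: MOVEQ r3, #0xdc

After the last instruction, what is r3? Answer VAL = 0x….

0: ✓ CMP  NZCV=0011
1: ✓ ADDLE  r0←0x23
2: ✓ ADDPL  r5←0x02
3: ✓ CMP  NZCV=1000
4: ✓ MOVVC  r3←0xec
5: ✓ ADDLE  r1←0x3e
6: ✓ CMP  NZCV=1010
7: ✓ ADDLE  r4←0xd5
8: · ADDPL
9: · MOVEQ

VAL = 0xec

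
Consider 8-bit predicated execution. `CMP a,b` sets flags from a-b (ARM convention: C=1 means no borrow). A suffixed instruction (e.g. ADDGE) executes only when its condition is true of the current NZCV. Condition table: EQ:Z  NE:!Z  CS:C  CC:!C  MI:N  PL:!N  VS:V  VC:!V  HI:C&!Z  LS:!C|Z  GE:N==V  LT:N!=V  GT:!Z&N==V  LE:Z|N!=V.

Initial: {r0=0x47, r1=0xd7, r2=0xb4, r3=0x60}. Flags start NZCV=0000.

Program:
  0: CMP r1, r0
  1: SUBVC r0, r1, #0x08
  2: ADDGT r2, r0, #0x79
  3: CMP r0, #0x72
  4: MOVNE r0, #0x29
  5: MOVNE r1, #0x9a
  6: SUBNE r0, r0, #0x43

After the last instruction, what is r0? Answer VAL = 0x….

VAL = 0xe6

[0] flags=1010 → (cmp)
[1] flags=1010 VC?T → r0=0xcf
[2] flags=1010 GT?F → skip
[3] flags=0011 → (cmp)
[4] flags=0011 NE?T → r0=0x29
[5] flags=0011 NE?T → r1=0x9a
[6] flags=0011 NE?T → r0=0xe6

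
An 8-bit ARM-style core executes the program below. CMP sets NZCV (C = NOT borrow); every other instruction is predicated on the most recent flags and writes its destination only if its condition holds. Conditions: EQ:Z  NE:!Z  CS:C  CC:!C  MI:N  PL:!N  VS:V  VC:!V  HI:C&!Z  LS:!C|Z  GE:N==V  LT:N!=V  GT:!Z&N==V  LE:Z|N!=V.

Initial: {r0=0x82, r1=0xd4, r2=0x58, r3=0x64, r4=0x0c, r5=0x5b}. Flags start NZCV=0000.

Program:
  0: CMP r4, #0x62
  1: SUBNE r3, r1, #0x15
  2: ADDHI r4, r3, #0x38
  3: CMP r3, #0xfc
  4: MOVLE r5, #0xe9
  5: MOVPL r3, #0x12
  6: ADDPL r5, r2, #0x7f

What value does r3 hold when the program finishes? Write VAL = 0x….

VAL = 0xbf

0: ✓ CMP  NZCV=1000
1: ✓ SUBNE  r3←0xbf
2: · ADDHI
3: ✓ CMP  NZCV=1000
4: ✓ MOVLE  r5←0xe9
5: · MOVPL
6: · ADDPL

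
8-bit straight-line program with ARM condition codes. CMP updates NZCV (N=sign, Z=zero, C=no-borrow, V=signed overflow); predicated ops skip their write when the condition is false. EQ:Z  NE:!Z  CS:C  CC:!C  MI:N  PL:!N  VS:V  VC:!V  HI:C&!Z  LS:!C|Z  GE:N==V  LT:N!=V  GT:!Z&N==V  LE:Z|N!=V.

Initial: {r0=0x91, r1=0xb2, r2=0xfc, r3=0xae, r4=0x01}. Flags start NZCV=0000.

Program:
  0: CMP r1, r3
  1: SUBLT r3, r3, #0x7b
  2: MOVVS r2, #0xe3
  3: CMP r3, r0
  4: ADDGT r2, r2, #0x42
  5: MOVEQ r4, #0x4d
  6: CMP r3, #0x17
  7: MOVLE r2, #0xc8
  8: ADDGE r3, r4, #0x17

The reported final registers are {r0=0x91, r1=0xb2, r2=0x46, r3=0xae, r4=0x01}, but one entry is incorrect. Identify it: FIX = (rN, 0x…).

[0] flags=0010 → (cmp)
[1] flags=0010 LT?F → skip
[2] flags=0010 VS?F → skip
[3] flags=0010 → (cmp)
[4] flags=0010 GT?T → r2=0x3e
[5] flags=0010 EQ?F → skip
[6] flags=1010 → (cmp)
[7] flags=1010 LE?T → r2=0xc8
[8] flags=1010 GE?F → skip

FIX = (r2, 0xc8)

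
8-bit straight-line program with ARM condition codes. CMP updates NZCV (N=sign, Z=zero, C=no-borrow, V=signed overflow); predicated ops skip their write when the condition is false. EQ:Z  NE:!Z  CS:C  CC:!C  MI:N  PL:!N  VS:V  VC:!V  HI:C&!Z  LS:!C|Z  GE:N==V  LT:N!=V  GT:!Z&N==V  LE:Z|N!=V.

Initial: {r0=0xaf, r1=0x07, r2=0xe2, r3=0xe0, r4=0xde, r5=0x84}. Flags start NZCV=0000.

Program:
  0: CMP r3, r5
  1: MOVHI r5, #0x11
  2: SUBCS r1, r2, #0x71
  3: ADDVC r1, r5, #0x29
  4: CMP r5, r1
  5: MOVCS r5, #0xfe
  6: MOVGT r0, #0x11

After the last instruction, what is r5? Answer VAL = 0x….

VAL = 0x11

0: ✓ CMP  NZCV=0010
1: ✓ MOVHI  r5←0x11
2: ✓ SUBCS  r1←0x71
3: ✓ ADDVC  r1←0x3a
4: ✓ CMP  NZCV=1000
5: · MOVCS
6: · MOVGT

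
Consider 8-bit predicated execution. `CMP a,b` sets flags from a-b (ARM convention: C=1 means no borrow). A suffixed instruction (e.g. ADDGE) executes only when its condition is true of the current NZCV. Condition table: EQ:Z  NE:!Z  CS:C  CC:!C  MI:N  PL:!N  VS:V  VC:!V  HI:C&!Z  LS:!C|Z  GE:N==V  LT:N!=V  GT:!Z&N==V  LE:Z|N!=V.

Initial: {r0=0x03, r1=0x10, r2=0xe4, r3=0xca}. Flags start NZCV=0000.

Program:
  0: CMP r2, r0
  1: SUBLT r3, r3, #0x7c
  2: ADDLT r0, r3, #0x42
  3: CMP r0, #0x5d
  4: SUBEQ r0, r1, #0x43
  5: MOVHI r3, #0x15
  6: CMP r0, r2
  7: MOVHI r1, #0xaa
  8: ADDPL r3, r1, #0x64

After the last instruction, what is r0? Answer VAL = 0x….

0: ✓ CMP  NZCV=1010
1: ✓ SUBLT  r3←0x4e
2: ✓ ADDLT  r0←0x90
3: ✓ CMP  NZCV=0011
4: · SUBEQ
5: ✓ MOVHI  r3←0x15
6: ✓ CMP  NZCV=1000
7: · MOVHI
8: · ADDPL

VAL = 0x90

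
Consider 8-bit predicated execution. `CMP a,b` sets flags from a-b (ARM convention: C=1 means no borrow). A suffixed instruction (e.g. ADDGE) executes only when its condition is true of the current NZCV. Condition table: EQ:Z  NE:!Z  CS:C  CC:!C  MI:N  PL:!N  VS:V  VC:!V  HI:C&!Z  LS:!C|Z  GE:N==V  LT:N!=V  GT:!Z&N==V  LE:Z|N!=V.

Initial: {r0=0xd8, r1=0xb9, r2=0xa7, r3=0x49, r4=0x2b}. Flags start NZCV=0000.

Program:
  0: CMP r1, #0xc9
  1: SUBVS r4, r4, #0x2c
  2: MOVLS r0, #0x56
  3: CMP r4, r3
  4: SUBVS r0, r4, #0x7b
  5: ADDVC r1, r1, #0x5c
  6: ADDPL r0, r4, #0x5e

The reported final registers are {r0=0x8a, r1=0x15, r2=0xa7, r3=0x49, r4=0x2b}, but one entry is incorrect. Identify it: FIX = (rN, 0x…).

[0] flags=1000 → (cmp)
[1] flags=1000 VS?F → skip
[2] flags=1000 LS?T → r0=0x56
[3] flags=1000 → (cmp)
[4] flags=1000 VS?F → skip
[5] flags=1000 VC?T → r1=0x15
[6] flags=1000 PL?F → skip

FIX = (r0, 0x56)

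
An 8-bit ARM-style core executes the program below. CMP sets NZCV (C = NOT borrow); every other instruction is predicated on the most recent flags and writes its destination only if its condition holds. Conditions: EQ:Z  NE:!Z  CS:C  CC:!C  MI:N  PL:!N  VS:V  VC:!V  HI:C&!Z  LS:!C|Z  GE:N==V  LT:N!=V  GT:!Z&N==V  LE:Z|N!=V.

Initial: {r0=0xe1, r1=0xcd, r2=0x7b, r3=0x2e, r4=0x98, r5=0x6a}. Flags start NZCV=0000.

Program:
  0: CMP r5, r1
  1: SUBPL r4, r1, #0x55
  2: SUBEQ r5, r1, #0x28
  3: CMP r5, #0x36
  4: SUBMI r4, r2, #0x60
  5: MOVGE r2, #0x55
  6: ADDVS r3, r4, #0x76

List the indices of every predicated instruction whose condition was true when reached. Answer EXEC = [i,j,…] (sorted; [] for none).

EXEC = [5]

[0] flags=1001 → (cmp)
[1] flags=1001 PL?F → skip
[2] flags=1001 EQ?F → skip
[3] flags=0010 → (cmp)
[4] flags=0010 MI?F → skip
[5] flags=0010 GE?T → r2=0x55
[6] flags=0010 VS?F → skip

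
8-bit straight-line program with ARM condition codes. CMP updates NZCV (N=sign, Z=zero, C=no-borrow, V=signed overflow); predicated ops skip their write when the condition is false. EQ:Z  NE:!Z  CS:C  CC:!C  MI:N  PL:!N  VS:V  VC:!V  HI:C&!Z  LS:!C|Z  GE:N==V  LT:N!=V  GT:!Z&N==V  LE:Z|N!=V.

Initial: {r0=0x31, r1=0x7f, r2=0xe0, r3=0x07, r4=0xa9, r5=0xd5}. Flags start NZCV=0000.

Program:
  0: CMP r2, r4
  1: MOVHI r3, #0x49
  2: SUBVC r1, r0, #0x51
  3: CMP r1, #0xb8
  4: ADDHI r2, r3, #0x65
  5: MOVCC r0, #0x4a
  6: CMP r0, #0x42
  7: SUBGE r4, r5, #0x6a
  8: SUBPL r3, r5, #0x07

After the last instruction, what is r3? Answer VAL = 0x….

VAL = 0x49

[0] flags=0010 → (cmp)
[1] flags=0010 HI?T → r3=0x49
[2] flags=0010 VC?T → r1=0xe0
[3] flags=0010 → (cmp)
[4] flags=0010 HI?T → r2=0xae
[5] flags=0010 CC?F → skip
[6] flags=1000 → (cmp)
[7] flags=1000 GE?F → skip
[8] flags=1000 PL?F → skip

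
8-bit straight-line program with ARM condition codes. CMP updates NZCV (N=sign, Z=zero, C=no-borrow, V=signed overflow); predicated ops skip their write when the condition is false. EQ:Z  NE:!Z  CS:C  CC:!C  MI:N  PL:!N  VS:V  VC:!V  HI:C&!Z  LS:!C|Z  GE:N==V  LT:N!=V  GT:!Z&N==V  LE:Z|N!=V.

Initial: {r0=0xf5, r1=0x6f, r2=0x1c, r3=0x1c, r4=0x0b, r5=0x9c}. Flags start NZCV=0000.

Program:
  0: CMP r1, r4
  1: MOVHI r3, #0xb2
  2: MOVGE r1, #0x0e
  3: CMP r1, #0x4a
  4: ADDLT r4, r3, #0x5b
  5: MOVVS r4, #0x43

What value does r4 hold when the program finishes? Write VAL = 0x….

[0] flags=0010 → (cmp)
[1] flags=0010 HI?T → r3=0xb2
[2] flags=0010 GE?T → r1=0x0e
[3] flags=1000 → (cmp)
[4] flags=1000 LT?T → r4=0x0d
[5] flags=1000 VS?F → skip

VAL = 0x0d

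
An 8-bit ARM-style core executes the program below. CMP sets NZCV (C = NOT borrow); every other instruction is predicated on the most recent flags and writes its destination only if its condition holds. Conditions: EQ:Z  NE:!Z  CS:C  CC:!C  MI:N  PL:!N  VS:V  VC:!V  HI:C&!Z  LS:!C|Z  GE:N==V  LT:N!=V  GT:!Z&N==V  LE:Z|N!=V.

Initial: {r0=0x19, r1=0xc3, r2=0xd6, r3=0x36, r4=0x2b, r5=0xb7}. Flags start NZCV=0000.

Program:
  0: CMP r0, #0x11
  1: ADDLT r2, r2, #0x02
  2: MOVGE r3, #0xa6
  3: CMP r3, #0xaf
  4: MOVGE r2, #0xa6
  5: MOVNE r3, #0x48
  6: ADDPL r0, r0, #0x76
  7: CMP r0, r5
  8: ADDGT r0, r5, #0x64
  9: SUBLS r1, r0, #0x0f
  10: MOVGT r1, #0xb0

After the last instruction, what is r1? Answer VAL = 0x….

0: ✓ CMP  NZCV=0010
1: · ADDLT
2: ✓ MOVGE  r3←0xa6
3: ✓ CMP  NZCV=1000
4: · MOVGE
5: ✓ MOVNE  r3←0x48
6: · ADDPL
7: ✓ CMP  NZCV=0000
8: ✓ ADDGT  r0←0x1b
9: ✓ SUBLS  r1←0x0c
10: ✓ MOVGT  r1←0xb0

VAL = 0xb0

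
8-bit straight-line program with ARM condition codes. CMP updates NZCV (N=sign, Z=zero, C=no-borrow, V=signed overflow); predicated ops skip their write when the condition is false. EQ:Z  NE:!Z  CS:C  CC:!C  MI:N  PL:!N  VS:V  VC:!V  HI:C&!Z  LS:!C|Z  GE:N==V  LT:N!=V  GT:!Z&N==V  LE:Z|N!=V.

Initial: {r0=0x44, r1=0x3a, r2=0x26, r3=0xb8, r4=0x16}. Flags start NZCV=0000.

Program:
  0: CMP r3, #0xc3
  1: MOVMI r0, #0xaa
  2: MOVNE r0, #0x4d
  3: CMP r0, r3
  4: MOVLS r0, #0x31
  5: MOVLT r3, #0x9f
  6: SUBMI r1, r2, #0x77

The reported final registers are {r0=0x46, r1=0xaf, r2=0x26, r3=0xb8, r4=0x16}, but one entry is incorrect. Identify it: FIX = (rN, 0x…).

[0] flags=1000 → (cmp)
[1] flags=1000 MI?T → r0=0xaa
[2] flags=1000 NE?T → r0=0x4d
[3] flags=1001 → (cmp)
[4] flags=1001 LS?T → r0=0x31
[5] flags=1001 LT?F → skip
[6] flags=1001 MI?T → r1=0xaf

FIX = (r0, 0x31)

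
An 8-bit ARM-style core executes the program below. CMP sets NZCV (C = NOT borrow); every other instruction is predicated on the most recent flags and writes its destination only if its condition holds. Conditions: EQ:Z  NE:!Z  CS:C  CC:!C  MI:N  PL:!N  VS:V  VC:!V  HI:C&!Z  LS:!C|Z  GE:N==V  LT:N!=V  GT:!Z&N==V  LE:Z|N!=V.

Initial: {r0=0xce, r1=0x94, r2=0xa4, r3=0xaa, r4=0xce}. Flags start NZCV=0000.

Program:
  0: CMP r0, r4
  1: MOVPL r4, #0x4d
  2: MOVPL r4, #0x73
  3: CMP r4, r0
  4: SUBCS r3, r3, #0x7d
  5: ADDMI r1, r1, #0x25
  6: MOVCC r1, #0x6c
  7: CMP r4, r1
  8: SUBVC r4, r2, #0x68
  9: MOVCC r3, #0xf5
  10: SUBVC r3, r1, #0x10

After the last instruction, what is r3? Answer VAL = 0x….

0: ✓ CMP  NZCV=0110
1: ✓ MOVPL  r4←0x4d
2: ✓ MOVPL  r4←0x73
3: ✓ CMP  NZCV=1001
4: · SUBCS
5: ✓ ADDMI  r1←0xb9
6: ✓ MOVCC  r1←0x6c
7: ✓ CMP  NZCV=0010
8: ✓ SUBVC  r4←0x3c
9: · MOVCC
10: ✓ SUBVC  r3←0x5c

VAL = 0x5c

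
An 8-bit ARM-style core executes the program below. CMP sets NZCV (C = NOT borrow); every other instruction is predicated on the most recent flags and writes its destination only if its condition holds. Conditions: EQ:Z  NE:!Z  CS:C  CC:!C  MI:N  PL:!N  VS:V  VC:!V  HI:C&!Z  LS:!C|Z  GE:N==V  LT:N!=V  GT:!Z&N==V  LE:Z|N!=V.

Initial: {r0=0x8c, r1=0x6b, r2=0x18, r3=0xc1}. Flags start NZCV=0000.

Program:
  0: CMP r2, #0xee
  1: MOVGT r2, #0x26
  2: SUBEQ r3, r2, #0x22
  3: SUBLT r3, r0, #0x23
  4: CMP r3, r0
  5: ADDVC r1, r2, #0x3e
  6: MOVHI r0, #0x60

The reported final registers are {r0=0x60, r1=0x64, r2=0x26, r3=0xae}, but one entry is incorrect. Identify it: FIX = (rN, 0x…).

FIX = (r3, 0xc1)

0: ✓ CMP  NZCV=0000
1: ✓ MOVGT  r2←0x26
2: · SUBEQ
3: · SUBLT
4: ✓ CMP  NZCV=0010
5: ✓ ADDVC  r1←0x64
6: ✓ MOVHI  r0←0x60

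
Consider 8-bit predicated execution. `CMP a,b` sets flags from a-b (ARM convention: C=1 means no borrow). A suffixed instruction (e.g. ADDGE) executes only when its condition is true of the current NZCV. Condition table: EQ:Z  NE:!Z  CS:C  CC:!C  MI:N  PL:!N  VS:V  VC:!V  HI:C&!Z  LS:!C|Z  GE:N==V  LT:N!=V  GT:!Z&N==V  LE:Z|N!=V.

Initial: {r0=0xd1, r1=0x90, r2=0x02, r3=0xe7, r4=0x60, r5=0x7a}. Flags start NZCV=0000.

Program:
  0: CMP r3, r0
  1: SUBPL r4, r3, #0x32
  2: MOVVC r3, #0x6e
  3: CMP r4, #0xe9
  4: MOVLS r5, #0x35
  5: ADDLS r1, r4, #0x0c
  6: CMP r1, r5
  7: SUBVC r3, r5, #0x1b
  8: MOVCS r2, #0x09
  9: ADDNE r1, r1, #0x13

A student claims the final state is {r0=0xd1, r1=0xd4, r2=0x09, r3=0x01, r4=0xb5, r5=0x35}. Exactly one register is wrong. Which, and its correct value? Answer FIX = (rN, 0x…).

[0] flags=0010 → (cmp)
[1] flags=0010 PL?T → r4=0xb5
[2] flags=0010 VC?T → r3=0x6e
[3] flags=1000 → (cmp)
[4] flags=1000 LS?T → r5=0x35
[5] flags=1000 LS?T → r1=0xc1
[6] flags=1010 → (cmp)
[7] flags=1010 VC?T → r3=0x1a
[8] flags=1010 CS?T → r2=0x09
[9] flags=1010 NE?T → r1=0xd4

FIX = (r3, 0x1a)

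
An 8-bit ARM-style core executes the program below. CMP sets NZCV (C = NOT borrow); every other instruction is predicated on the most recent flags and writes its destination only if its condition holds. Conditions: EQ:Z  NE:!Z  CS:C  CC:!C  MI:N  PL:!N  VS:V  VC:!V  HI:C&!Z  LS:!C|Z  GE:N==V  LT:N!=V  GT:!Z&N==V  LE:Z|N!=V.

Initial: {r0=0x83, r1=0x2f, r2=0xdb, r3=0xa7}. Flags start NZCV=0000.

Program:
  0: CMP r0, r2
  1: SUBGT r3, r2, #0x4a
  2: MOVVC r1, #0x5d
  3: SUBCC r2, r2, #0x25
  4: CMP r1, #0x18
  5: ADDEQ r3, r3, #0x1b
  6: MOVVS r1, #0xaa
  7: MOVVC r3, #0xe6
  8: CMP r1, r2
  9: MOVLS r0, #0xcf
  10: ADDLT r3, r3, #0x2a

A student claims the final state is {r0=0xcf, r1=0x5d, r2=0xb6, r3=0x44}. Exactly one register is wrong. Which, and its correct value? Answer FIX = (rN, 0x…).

0: ✓ CMP  NZCV=1000
1: · SUBGT
2: ✓ MOVVC  r1←0x5d
3: ✓ SUBCC  r2←0xb6
4: ✓ CMP  NZCV=0010
5: · ADDEQ
6: · MOVVS
7: ✓ MOVVC  r3←0xe6
8: ✓ CMP  NZCV=1001
9: ✓ MOVLS  r0←0xcf
10: · ADDLT

FIX = (r3, 0xe6)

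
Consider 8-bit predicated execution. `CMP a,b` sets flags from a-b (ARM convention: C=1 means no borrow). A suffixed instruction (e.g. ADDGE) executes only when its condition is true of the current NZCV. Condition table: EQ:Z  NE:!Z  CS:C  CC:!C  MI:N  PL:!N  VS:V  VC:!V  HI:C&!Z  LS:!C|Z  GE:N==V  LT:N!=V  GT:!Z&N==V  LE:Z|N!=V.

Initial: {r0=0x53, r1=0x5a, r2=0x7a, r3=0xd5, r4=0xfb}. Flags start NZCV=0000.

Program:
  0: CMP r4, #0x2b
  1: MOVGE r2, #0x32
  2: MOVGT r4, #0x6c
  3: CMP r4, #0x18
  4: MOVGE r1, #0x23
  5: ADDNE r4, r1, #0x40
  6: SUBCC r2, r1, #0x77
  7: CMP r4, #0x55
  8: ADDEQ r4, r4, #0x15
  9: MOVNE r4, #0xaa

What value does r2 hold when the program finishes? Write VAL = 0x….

0: ✓ CMP  NZCV=1010
1: · MOVGE
2: · MOVGT
3: ✓ CMP  NZCV=1010
4: · MOVGE
5: ✓ ADDNE  r4←0x9a
6: · SUBCC
7: ✓ CMP  NZCV=0011
8: · ADDEQ
9: ✓ MOVNE  r4←0xaa

VAL = 0x7a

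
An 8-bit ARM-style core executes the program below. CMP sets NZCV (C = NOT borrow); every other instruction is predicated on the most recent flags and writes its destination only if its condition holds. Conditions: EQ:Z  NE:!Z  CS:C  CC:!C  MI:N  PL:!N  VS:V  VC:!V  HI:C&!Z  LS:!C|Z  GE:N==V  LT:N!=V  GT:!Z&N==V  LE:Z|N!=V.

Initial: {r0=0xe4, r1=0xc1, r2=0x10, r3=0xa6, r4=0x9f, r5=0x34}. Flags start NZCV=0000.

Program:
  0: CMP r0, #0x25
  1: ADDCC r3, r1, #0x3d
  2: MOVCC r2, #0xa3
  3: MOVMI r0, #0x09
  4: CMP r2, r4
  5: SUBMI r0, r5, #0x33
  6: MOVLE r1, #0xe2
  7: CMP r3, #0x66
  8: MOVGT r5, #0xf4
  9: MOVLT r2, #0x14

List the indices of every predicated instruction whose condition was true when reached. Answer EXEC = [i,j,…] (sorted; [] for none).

EXEC = [3,9]

[0] flags=1010 → (cmp)
[1] flags=1010 CC?F → skip
[2] flags=1010 CC?F → skip
[3] flags=1010 MI?T → r0=0x09
[4] flags=0000 → (cmp)
[5] flags=0000 MI?F → skip
[6] flags=0000 LE?F → skip
[7] flags=0011 → (cmp)
[8] flags=0011 GT?F → skip
[9] flags=0011 LT?T → r2=0x14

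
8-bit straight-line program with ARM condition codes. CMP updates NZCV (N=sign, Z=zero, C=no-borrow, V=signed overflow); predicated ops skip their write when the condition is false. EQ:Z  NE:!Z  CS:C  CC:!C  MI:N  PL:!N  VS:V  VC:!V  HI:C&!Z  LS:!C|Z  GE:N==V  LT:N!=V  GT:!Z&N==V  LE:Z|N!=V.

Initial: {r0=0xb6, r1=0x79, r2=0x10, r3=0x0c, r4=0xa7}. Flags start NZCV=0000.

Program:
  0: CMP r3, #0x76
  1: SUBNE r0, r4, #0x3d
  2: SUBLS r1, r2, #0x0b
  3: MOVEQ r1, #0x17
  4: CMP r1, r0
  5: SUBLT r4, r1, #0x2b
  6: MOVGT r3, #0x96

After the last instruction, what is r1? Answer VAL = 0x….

VAL = 0x05

0: ✓ CMP  NZCV=1000
1: ✓ SUBNE  r0←0x6a
2: ✓ SUBLS  r1←0x05
3: · MOVEQ
4: ✓ CMP  NZCV=1000
5: ✓ SUBLT  r4←0xda
6: · MOVGT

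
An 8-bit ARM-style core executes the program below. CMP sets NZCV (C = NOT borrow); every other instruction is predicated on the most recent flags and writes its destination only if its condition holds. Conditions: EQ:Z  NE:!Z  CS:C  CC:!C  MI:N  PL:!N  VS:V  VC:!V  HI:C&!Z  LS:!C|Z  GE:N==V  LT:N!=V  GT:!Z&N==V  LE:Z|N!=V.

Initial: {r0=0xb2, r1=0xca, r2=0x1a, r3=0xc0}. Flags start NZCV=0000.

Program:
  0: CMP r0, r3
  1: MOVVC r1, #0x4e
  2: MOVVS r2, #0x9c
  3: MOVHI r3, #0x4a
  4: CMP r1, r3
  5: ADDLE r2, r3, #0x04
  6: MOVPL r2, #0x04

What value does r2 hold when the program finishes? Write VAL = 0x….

0: ✓ CMP  NZCV=1000
1: ✓ MOVVC  r1←0x4e
2: · MOVVS
3: · MOVHI
4: ✓ CMP  NZCV=1001
5: · ADDLE
6: · MOVPL

VAL = 0x1a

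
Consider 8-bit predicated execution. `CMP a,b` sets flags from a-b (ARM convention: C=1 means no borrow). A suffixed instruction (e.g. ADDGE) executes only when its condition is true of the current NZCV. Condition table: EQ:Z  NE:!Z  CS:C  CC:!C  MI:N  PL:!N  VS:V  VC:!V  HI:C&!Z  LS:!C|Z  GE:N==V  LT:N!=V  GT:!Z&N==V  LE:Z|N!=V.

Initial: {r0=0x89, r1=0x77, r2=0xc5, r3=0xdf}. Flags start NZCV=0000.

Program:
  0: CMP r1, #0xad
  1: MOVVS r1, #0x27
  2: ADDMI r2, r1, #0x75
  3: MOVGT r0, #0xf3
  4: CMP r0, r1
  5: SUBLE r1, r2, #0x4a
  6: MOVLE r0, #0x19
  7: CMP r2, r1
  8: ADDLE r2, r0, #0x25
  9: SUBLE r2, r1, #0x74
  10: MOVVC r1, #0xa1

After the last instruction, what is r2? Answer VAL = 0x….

[0] flags=1001 → (cmp)
[1] flags=1001 VS?T → r1=0x27
[2] flags=1001 MI?T → r2=0x9c
[3] flags=1001 GT?T → r0=0xf3
[4] flags=1010 → (cmp)
[5] flags=1010 LE?T → r1=0x52
[6] flags=1010 LE?T → r0=0x19
[7] flags=0011 → (cmp)
[8] flags=0011 LE?T → r2=0x3e
[9] flags=0011 LE?T → r2=0xde
[10] flags=0011 VC?F → skip

VAL = 0xde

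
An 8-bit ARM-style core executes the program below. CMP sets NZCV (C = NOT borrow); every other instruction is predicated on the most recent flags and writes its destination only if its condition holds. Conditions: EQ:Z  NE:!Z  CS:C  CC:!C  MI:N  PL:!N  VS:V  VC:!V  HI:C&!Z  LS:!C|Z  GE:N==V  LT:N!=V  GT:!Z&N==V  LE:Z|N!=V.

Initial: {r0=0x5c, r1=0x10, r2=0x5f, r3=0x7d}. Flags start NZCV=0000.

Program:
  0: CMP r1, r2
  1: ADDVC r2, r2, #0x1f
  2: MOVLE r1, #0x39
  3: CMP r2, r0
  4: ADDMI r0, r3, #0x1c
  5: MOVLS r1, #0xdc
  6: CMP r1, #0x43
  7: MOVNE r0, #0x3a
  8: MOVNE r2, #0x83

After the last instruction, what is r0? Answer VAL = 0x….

VAL = 0x3a

0: ✓ CMP  NZCV=1000
1: ✓ ADDVC  r2←0x7e
2: ✓ MOVLE  r1←0x39
3: ✓ CMP  NZCV=0010
4: · ADDMI
5: · MOVLS
6: ✓ CMP  NZCV=1000
7: ✓ MOVNE  r0←0x3a
8: ✓ MOVNE  r2←0x83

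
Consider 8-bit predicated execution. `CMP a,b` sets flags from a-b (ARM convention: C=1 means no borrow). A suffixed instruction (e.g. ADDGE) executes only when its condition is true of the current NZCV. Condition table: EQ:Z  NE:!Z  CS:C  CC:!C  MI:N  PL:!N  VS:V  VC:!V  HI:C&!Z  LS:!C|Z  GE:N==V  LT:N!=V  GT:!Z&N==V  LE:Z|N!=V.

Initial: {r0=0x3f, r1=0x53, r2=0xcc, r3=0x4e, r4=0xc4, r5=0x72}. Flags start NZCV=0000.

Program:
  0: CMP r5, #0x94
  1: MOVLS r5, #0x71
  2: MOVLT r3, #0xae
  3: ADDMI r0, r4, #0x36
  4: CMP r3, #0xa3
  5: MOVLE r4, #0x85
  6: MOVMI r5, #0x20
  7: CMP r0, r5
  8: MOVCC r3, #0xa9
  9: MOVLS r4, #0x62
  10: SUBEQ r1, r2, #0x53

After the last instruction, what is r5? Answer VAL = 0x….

[0] flags=1001 → (cmp)
[1] flags=1001 LS?T → r5=0x71
[2] flags=1001 LT?F → skip
[3] flags=1001 MI?T → r0=0xfa
[4] flags=1001 → (cmp)
[5] flags=1001 LE?F → skip
[6] flags=1001 MI?T → r5=0x20
[7] flags=1010 → (cmp)
[8] flags=1010 CC?F → skip
[9] flags=1010 LS?F → skip
[10] flags=1010 EQ?F → skip

VAL = 0x20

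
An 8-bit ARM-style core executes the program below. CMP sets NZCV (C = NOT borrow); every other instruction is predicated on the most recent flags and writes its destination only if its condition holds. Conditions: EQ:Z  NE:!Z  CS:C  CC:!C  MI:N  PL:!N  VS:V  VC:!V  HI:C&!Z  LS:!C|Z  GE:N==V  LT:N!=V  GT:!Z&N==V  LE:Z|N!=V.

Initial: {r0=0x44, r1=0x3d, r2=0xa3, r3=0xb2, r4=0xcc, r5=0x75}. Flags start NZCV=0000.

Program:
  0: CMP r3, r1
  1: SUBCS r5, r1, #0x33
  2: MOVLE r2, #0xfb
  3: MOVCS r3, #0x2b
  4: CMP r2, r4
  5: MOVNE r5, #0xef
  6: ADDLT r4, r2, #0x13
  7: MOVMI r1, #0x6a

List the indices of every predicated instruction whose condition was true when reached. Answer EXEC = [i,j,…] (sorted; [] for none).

[0] flags=0011 → (cmp)
[1] flags=0011 CS?T → r5=0x0a
[2] flags=0011 LE?T → r2=0xfb
[3] flags=0011 CS?T → r3=0x2b
[4] flags=0010 → (cmp)
[5] flags=0010 NE?T → r5=0xef
[6] flags=0010 LT?F → skip
[7] flags=0010 MI?F → skip

EXEC = [1,2,3,5]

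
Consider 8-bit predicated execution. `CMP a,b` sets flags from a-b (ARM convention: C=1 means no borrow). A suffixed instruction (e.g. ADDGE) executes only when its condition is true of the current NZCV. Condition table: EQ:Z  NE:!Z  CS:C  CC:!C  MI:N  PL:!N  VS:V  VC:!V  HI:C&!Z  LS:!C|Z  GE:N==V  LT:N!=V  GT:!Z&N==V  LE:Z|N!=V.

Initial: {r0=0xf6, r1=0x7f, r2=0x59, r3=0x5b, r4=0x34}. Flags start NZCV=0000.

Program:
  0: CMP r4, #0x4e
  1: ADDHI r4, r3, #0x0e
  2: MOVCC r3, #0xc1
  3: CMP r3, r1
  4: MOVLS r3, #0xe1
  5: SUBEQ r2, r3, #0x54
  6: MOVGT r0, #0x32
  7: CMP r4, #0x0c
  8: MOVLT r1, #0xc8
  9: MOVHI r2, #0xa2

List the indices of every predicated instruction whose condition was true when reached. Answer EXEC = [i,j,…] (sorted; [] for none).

EXEC = [2,9]

[0] flags=1000 → (cmp)
[1] flags=1000 HI?F → skip
[2] flags=1000 CC?T → r3=0xc1
[3] flags=0011 → (cmp)
[4] flags=0011 LS?F → skip
[5] flags=0011 EQ?F → skip
[6] flags=0011 GT?F → skip
[7] flags=0010 → (cmp)
[8] flags=0010 LT?F → skip
[9] flags=0010 HI?T → r2=0xa2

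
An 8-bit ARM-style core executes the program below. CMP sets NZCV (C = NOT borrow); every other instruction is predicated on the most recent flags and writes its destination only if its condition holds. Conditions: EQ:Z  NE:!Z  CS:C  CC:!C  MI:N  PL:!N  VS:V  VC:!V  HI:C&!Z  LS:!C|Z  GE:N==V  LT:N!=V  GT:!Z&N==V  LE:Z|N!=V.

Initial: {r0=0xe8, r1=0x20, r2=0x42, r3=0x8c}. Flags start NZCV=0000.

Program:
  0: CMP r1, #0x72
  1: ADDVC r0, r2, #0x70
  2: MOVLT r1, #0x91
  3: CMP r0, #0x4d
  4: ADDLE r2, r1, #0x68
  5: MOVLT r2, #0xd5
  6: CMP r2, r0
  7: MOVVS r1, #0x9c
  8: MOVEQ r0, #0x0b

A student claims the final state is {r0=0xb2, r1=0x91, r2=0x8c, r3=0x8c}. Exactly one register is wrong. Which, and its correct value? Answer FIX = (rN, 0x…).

0: ✓ CMP  NZCV=1000
1: ✓ ADDVC  r0←0xb2
2: ✓ MOVLT  r1←0x91
3: ✓ CMP  NZCV=0011
4: ✓ ADDLE  r2←0xf9
5: ✓ MOVLT  r2←0xd5
6: ✓ CMP  NZCV=0010
7: · MOVVS
8: · MOVEQ

FIX = (r2, 0xd5)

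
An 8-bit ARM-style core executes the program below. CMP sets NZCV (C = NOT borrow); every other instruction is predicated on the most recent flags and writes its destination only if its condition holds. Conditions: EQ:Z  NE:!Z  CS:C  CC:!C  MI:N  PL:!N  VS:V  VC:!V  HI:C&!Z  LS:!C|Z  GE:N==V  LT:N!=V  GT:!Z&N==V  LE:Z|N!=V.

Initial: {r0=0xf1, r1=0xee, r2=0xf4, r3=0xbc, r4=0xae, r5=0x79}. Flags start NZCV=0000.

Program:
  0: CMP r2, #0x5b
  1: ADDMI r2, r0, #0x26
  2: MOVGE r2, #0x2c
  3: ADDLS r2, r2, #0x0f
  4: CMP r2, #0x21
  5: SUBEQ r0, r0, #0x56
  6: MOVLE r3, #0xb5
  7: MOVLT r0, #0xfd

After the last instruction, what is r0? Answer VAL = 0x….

[0] flags=1010 → (cmp)
[1] flags=1010 MI?T → r2=0x17
[2] flags=1010 GE?F → skip
[3] flags=1010 LS?F → skip
[4] flags=1000 → (cmp)
[5] flags=1000 EQ?F → skip
[6] flags=1000 LE?T → r3=0xb5
[7] flags=1000 LT?T → r0=0xfd

VAL = 0xfd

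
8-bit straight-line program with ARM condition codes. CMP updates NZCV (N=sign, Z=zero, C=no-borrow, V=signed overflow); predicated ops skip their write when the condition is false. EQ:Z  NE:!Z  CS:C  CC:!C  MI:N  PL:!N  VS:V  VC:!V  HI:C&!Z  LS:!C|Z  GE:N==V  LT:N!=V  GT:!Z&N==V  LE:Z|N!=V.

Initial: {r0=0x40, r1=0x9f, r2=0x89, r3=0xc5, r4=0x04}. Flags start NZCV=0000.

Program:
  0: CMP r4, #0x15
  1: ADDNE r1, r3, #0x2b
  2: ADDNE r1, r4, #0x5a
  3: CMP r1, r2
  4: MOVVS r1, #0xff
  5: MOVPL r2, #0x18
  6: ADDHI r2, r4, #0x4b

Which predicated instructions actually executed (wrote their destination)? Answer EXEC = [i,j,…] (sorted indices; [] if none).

0: ✓ CMP  NZCV=1000
1: ✓ ADDNE  r1←0xf0
2: ✓ ADDNE  r1←0x5e
3: ✓ CMP  NZCV=1001
4: ✓ MOVVS  r1←0xff
5: · MOVPL
6: · ADDHI

EXEC = [1,2,4]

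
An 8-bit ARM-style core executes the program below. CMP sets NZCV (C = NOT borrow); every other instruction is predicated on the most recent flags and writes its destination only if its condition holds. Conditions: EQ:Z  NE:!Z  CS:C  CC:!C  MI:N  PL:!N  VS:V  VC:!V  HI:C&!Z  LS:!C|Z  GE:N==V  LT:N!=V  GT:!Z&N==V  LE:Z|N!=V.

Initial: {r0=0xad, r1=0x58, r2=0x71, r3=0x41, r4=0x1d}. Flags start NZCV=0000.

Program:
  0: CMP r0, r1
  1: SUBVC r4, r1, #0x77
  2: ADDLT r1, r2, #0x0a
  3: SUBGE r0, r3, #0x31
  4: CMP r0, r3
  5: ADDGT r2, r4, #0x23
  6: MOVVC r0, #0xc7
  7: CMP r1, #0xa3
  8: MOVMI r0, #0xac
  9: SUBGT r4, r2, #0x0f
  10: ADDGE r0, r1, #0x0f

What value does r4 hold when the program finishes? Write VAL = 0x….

[0] flags=0011 → (cmp)
[1] flags=0011 VC?F → skip
[2] flags=0011 LT?T → r1=0x7b
[3] flags=0011 GE?F → skip
[4] flags=0011 → (cmp)
[5] flags=0011 GT?F → skip
[6] flags=0011 VC?F → skip
[7] flags=1001 → (cmp)
[8] flags=1001 MI?T → r0=0xac
[9] flags=1001 GT?T → r4=0x62
[10] flags=1001 GE?T → r0=0x8a

VAL = 0x62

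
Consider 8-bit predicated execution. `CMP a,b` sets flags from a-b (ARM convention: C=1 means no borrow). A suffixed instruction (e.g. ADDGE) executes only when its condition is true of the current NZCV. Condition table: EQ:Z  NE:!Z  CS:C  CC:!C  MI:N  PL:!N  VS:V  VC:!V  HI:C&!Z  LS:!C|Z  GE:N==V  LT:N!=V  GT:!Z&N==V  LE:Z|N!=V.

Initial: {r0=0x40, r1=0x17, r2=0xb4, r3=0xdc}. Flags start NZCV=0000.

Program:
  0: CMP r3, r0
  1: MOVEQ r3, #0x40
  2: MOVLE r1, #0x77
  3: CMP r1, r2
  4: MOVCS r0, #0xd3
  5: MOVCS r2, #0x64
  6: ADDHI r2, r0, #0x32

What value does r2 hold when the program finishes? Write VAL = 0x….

[0] flags=1010 → (cmp)
[1] flags=1010 EQ?F → skip
[2] flags=1010 LE?T → r1=0x77
[3] flags=1001 → (cmp)
[4] flags=1001 CS?F → skip
[5] flags=1001 CS?F → skip
[6] flags=1001 HI?F → skip

VAL = 0xb4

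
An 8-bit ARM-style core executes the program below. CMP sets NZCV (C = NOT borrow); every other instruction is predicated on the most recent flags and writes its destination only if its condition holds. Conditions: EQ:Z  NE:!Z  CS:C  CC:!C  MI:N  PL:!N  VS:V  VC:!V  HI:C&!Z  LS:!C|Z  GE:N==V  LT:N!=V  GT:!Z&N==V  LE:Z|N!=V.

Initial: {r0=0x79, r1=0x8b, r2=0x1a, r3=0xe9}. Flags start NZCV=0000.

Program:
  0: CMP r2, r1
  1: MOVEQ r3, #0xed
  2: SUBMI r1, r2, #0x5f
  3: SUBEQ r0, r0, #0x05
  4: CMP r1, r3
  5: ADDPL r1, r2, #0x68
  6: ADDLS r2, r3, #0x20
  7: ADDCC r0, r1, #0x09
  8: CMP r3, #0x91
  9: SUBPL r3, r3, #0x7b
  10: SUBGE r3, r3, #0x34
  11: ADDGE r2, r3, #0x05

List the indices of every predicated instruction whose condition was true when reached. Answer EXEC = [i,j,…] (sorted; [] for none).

EXEC = [2,6,7,9,10,11]

0: ✓ CMP  NZCV=1001
1: · MOVEQ
2: ✓ SUBMI  r1←0xbb
3: · SUBEQ
4: ✓ CMP  NZCV=1000
5: · ADDPL
6: ✓ ADDLS  r2←0x09
7: ✓ ADDCC  r0←0xc4
8: ✓ CMP  NZCV=0010
9: ✓ SUBPL  r3←0x6e
10: ✓ SUBGE  r3←0x3a
11: ✓ ADDGE  r2←0x3f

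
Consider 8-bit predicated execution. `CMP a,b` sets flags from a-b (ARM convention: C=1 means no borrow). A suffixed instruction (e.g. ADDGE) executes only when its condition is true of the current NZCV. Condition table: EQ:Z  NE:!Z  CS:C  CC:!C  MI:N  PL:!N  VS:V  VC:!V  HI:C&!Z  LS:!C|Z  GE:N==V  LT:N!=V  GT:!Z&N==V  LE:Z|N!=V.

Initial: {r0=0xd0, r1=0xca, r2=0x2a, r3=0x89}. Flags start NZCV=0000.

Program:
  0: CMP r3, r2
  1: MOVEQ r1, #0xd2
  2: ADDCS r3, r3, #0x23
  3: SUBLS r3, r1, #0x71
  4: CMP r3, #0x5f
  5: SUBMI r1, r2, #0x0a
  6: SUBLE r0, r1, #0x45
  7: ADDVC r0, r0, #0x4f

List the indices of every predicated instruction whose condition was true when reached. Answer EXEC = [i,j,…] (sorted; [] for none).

EXEC = [2,6]

0: ✓ CMP  NZCV=0011
1: · MOVEQ
2: ✓ ADDCS  r3←0xac
3: · SUBLS
4: ✓ CMP  NZCV=0011
5: · SUBMI
6: ✓ SUBLE  r0←0x85
7: · ADDVC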